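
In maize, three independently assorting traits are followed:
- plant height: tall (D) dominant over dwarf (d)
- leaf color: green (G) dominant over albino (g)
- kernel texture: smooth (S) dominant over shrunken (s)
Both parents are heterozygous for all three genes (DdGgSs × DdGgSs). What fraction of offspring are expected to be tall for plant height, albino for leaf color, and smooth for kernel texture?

Trihybrid cross: DdGgSs × DdGgSs
Each trait segregates independently with a 3:1 phenotypic ratio, so each gene contributes 3/4 (dominant) or 1/4 (recessive).
Target: tall (plant height), albino (leaf color), smooth (kernel texture)
Probability = product of independent per-trait probabilities
= 3/4 × 1/4 × 3/4 = 9/64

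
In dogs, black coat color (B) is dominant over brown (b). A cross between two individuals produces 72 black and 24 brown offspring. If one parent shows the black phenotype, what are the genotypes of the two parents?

Observed offspring: 72 black, 24 brown
The observed ratio simplifies to 3:1. Brown (bb) offspring appear, so each parent must contribute one b allele. The parent stated to show black carries B, so it is Bb. The other parent is then either Bb or bb: Bb × bb would give a 1:1 split, whereas Bb × Bb gives 3:1 — matching the data. So both parents are heterozygous (Bb × Bb).
Parent genotypes: Bb × Bb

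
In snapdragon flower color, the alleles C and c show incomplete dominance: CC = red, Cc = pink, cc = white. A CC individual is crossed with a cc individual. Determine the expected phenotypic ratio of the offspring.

Punnett square for CC × cc:
Offspring genotypes: 4 Cc
Phenotype counts: 4 pink
Ratio: all pink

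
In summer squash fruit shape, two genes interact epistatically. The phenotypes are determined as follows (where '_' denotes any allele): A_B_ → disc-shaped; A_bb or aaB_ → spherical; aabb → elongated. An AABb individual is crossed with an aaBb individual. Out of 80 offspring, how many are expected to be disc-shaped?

Cross: AABb × aaBb — consider each gene separately:
A gene: AA × aa → 4 Aa → 4 A_ (out of 4)
B gene: Bb × Bb → 1 BB, 2 Bb, 1 bb → 3 B_ : 1 bb (out of 4)
Genotype classes (out of 4 × 4 = 16): A_B_ = 4×3 = 12; A_bb = 4×1 = 4
Apply the phenotype rules: A_B_ (12) → disc-shaped; A_bb (4) → spherical
Phenotype counts (out of 16): 12 disc-shaped, 4 spherical
disc-shaped: 12 out of 16 → fraction 3/4
Expected count = 3/4 × 80 = 60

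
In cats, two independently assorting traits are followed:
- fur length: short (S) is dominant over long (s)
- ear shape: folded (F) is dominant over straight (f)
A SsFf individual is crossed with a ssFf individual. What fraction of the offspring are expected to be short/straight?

Dihybrid cross SsFf × ssFf — consider each gene separately:
fur length: Ss × ss → 2 Ss, 2 ss → 2 S_ : 2 ss (out of 4)
ear shape: Ff × Ff → 1 FF, 2 Ff, 1 ff → 3 F_ : 1 ff (out of 4)
Combine (counts out of 4 × 4 = 16): short/folded (S_F_) = 2×3 = 6; short/straight (S_ff) = 2×1 = 2; long/folded (ssF_) = 2×3 = 6; long/straight (ssff) = 2×1 = 2
Phenotype counts (out of 16): 6 short/folded, 2 short/straight, 6 long/folded, 2 long/straight
short/straight: 2 out of 16
Probability: 2/16 = 1/8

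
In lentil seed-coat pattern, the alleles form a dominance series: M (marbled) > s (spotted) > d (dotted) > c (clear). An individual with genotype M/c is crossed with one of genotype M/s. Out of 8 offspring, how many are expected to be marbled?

Cross: M/c × M/s
Allele dominance: M > s > d > c
Offspring genotypes: 1 M/M, 1 M/s, 1 M/c, 1 s/c
Phenotype counts: 3 marbled, 1 spotted
marbled: 3 out of 4 → fraction 3/4
Expected count = 3/4 × 8 = 6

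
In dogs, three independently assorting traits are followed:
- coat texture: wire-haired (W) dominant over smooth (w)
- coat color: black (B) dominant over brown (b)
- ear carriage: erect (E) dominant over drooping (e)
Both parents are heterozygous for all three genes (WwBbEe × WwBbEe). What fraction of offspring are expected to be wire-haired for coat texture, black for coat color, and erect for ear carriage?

Trihybrid cross: WwBbEe × WwBbEe
Each trait segregates independently with a 3:1 phenotypic ratio, so each gene contributes 3/4 (dominant) or 1/4 (recessive).
Target: wire-haired (coat texture), black (coat color), erect (ear carriage)
Probability = product of independent per-trait probabilities
= 3/4 × 3/4 × 3/4 = 27/64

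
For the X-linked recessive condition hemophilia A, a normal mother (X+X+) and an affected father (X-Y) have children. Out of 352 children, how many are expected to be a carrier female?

Cross: X+X+ × X-Y
Offspring: 2 X+X-, 2 X+Y
Probability of a carrier female: 2/4 = 1/2
Expected count = 1/2 × 352 = 176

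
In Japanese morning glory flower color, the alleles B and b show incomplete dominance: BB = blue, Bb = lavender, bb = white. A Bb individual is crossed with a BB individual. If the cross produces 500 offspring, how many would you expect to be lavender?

Punnett square for Bb × BB:
Offspring genotypes: 2 BB, 2 Bb
Phenotype counts: 2 blue, 2 lavender
lavender: 2 out of 4 → fraction 1/2
Expected count = 1/2 × 500 = 250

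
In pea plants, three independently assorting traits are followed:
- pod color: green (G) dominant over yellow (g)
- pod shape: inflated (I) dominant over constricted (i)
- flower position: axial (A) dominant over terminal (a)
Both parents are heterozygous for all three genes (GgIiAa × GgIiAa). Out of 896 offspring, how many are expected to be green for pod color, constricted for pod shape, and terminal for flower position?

Trihybrid cross: GgIiAa × GgIiAa
Each trait segregates independently with a 3:1 phenotypic ratio, so each gene contributes 3/4 (dominant) or 1/4 (recessive).
Target: green (pod color), constricted (pod shape), terminal (flower position)
Probability = product of independent per-trait probabilities
= 3/4 × 1/4 × 1/4 = 3/64
Expected count = 3/64 × 896 = 42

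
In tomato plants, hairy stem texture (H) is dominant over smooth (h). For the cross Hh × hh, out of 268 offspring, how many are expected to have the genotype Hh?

Punnett square for Hh × hh:
Offspring genotypes: 2 Hh, 2 hh
Total offspring: 4
Count with target: 2
Probability: 2/4 = 1/2
Expected count = 1/2 × 268 = 134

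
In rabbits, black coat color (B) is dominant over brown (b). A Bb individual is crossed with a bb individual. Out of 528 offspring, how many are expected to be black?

Punnett square for Bb × bb:
Offspring genotypes: 2 Bb, 2 bb
black: 2, brown: 2
black: 2 out of 4 → fraction 1/2
Expected count = 1/2 × 528 = 264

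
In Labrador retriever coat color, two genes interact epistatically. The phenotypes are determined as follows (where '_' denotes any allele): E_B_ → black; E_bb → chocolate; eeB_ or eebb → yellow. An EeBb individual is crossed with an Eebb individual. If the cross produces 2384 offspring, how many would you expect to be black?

Cross: EeBb × Eebb — consider each gene separately:
E gene: Ee × Ee → 1 EE, 2 Ee, 1 ee → 3 E_ : 1 ee (out of 4)
B gene: Bb × bb → 2 Bb, 2 bb → 2 B_ : 2 bb (out of 4)
Genotype classes (out of 4 × 4 = 16): E_B_ = 3×2 = 6; E_bb = 3×2 = 6; eeB_ = 1×2 = 2; eebb = 1×2 = 2
Apply the phenotype rules: E_B_ (6) → black; E_bb (6) → chocolate; eeB_ (2) + eebb (2) → yellow
Phenotype counts (out of 16): 6 black, 6 chocolate, 4 yellow
black: 6 out of 16 → fraction 3/8
Expected count = 3/8 × 2384 = 894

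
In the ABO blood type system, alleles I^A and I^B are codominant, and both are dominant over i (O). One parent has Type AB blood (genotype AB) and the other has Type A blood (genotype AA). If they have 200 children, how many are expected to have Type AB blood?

Cross: AB × AA
Possible offspring genotypes: 2 AA, 2 AB
Blood type counts: 2 Type A, 2 Type AB
Probability of Type AB: 2/4 = 1/2
Expected count = 1/2 × 200 = 100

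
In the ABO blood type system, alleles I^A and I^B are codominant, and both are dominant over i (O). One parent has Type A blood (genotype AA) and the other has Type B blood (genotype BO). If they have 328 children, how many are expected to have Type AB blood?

Cross: AA × BO
Possible offspring genotypes: 2 AB, 2 AO
Blood type counts: 2 Type AB, 2 Type A
Probability of Type AB: 2/4 = 1/2
Expected count = 1/2 × 328 = 164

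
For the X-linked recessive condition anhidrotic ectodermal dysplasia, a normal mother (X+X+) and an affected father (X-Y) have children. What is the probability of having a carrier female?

Cross: X+X+ × X-Y
Offspring: 2 X+X-, 2 X+Y
Probability of a carrier female: 2/4 = 1/2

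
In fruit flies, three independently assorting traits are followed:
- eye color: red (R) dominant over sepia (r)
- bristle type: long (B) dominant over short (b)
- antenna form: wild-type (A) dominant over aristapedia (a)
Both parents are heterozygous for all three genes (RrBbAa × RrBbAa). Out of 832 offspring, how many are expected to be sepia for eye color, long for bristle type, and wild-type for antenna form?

Trihybrid cross: RrBbAa × RrBbAa
Each trait segregates independently with a 3:1 phenotypic ratio, so each gene contributes 3/4 (dominant) or 1/4 (recessive).
Target: sepia (eye color), long (bristle type), wild-type (antenna form)
Probability = product of independent per-trait probabilities
= 1/4 × 3/4 × 3/4 = 9/64
Expected count = 9/64 × 832 = 117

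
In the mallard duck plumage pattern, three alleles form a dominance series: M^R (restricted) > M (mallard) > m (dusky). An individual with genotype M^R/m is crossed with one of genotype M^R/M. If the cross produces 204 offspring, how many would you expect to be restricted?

Cross: M^R/m × M^R/M
Allele dominance: M^R > M > m
Offspring genotypes: 1 M^R/M^R, 1 M^R/M, 1 M^R/m, 1 M/m
Phenotype counts: 3 restricted, 1 mallard
restricted: 3 out of 4 → fraction 3/4
Expected count = 3/4 × 204 = 153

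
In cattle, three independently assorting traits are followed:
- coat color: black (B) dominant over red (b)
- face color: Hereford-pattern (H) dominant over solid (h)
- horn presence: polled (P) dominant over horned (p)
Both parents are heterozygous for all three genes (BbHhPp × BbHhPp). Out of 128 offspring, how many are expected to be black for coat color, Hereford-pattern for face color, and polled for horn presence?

Trihybrid cross: BbHhPp × BbHhPp
Each trait segregates independently with a 3:1 phenotypic ratio, so each gene contributes 3/4 (dominant) or 1/4 (recessive).
Target: black (coat color), Hereford-pattern (face color), polled (horn presence)
Probability = product of independent per-trait probabilities
= 3/4 × 3/4 × 3/4 = 27/64
Expected count = 27/64 × 128 = 54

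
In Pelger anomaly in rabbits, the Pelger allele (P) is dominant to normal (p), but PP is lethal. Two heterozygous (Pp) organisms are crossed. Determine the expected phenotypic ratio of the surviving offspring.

Cross: Pp × Pp
Punnett square offspring (before lethality): 1 PP, 2 Pp, 1 pp
The PP genotype is lethal (embryos die); surviving offspring: 2 Pp, 1 pp
Ratio: 2 Pelger : 1 normal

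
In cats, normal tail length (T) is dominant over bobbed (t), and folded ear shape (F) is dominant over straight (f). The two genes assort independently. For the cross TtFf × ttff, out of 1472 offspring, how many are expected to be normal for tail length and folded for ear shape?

Dihybrid cross TtFf × ttff — consider each gene separately:
tail length: Tt × tt → 2 Tt, 2 tt → 2 T_ : 2 tt (out of 4)
ear shape: Ff × ff → 2 Ff, 2 ff → 2 F_ : 2 ff (out of 4)
Looking for: normal (T_) and folded (F_)
P(normal) = 2/4, P(folded) = 2/4
P(both) = 2/4 × 2/4 = 4/16 = 1/4
Expected count = 1/4 × 1472 = 368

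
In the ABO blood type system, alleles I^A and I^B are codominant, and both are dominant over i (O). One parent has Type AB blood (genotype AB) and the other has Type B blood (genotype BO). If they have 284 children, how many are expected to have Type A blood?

Cross: AB × BO
Possible offspring genotypes: 1 AB, 1 AO, 1 BB, 1 BO
Blood type counts: 1 Type AB, 1 Type A, 2 Type B
Probability of Type A: 1/4
Expected count = 1/4 × 284 = 71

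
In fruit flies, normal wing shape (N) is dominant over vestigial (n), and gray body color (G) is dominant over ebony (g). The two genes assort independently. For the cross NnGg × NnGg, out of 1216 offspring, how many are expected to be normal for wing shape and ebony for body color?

Dihybrid cross NnGg × NnGg — consider each gene separately:
wing shape: Nn × Nn → 1 NN, 2 Nn, 1 nn → 3 N_ : 1 nn (out of 4)
body color: Gg × Gg → 1 GG, 2 Gg, 1 gg → 3 G_ : 1 gg (out of 4)
Looking for: normal (N_) and ebony (gg)
P(normal) = 3/4, P(ebony) = 1/4
P(both) = 3/4 × 1/4 = 3/16
Expected count = 3/16 × 1216 = 228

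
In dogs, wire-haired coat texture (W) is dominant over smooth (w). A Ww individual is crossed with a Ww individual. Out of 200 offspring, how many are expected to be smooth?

Punnett square for Ww × Ww:
Offspring genotypes: 1 WW, 2 Ww, 1 ww
wire-haired: 3, smooth: 1
smooth: 1 out of 4 → fraction 1/4
Expected count = 1/4 × 200 = 50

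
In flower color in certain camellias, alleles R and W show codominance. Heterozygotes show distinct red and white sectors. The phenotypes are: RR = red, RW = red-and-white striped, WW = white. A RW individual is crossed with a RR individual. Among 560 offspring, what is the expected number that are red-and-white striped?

Punnett square for RW × RR:
Offspring genotypes: 2 RR, 2 RW
Phenotype counts: 2 red, 2 red-and-white striped
red-and-white striped: 2 out of 4 → fraction 1/2
Expected count = 1/2 × 560 = 280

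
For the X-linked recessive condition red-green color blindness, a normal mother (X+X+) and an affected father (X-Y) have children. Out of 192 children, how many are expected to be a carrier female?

Cross: X+X+ × X-Y
Offspring: 2 X+X-, 2 X+Y
Probability of a carrier female: 2/4 = 1/2
Expected count = 1/2 × 192 = 96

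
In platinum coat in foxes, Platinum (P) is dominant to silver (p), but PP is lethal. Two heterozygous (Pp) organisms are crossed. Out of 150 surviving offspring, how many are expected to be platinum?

Cross: Pp × Pp
Punnett square offspring (before lethality): 1 PP, 2 Pp, 1 pp
The PP genotype is lethal (embryos die); surviving offspring: 2 Pp, 1 pp
platinum: 2 out of 3 → fraction 2/3
Expected count = 2/3 × 150 = 100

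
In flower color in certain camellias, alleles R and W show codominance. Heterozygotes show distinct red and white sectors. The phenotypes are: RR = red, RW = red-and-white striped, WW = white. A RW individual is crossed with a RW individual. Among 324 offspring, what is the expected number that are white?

Punnett square for RW × RW:
Offspring genotypes: 1 RR, 2 RW, 1 WW
Phenotype counts: 1 red, 2 red-and-white striped, 1 white
white: 1 out of 4 → fraction 1/4
Expected count = 1/4 × 324 = 81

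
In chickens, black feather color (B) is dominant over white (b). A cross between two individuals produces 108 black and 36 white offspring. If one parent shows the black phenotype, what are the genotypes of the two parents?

Observed offspring: 108 black, 36 white
The observed ratio simplifies to 3:1. White (bb) offspring appear, so each parent must contribute one b allele. The parent stated to show black carries B, so it is Bb. The other parent is then either Bb or bb: Bb × bb would give a 1:1 split, whereas Bb × Bb gives 3:1 — matching the data. So both parents are heterozygous (Bb × Bb).
Parent genotypes: Bb × Bb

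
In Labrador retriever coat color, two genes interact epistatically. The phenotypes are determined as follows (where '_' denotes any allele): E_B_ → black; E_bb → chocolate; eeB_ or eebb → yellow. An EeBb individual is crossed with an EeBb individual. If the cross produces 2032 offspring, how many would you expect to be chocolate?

Cross: EeBb × EeBb — consider each gene separately:
E gene: Ee × Ee → 1 EE, 2 Ee, 1 ee → 3 E_ : 1 ee (out of 4)
B gene: Bb × Bb → 1 BB, 2 Bb, 1 bb → 3 B_ : 1 bb (out of 4)
Genotype classes (out of 4 × 4 = 16): E_B_ = 3×3 = 9; E_bb = 3×1 = 3; eeB_ = 1×3 = 3; eebb = 1×1 = 1
Apply the phenotype rules: E_B_ (9) → black; E_bb (3) → chocolate; eeB_ (3) + eebb (1) → yellow
Phenotype counts (out of 16): 9 black, 3 chocolate, 4 yellow
chocolate: 3 out of 16 → fraction 3/16
Expected count = 3/16 × 2032 = 381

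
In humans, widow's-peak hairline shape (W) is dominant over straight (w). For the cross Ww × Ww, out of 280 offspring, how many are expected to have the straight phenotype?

Punnett square for Ww × Ww:
Offspring genotypes: 1 WW, 2 Ww, 1 ww
Total offspring: 4
Count with target: 1
Probability: 1/4
Expected count = 1/4 × 280 = 70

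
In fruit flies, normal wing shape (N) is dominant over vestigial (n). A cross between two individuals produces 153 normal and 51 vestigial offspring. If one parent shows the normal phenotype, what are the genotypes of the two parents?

Observed offspring: 153 normal, 51 vestigial
The observed ratio simplifies to 3:1. Vestigial (nn) offspring appear, so each parent must contribute one n allele. The parent stated to show normal carries N, so it is Nn. The other parent is then either Nn or nn: Nn × nn would give a 1:1 split, whereas Nn × Nn gives 3:1 — matching the data. So both parents are heterozygous (Nn × Nn).
Parent genotypes: Nn × Nn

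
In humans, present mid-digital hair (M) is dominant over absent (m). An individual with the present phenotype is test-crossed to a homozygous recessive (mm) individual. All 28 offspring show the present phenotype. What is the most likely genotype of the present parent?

Test cross: ? × mm
All offspring are present.
If the unknown parent were heterozygous (Mm), about half of 28 offspring would be absent; none are. The unknown parent is most likely homozygous dominant (MM).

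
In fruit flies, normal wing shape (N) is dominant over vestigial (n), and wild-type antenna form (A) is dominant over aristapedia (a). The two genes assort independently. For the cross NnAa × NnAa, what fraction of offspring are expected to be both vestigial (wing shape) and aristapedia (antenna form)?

Dihybrid cross NnAa × NnAa — consider each gene separately:
wing shape: Nn × Nn → 1 NN, 2 Nn, 1 nn → 3 N_ : 1 nn (out of 4)
antenna form: Aa × Aa → 1 AA, 2 Aa, 1 aa → 3 A_ : 1 aa (out of 4)
Looking for: vestigial (nn) and aristapedia (aa)
P(vestigial) = 1/4, P(aristapedia) = 1/4
P(both) = 1/4 × 1/4 = 1/16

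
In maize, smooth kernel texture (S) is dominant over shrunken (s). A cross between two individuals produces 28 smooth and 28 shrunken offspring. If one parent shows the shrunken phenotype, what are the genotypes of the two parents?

Observed offspring: 28 smooth, 28 shrunken
The observed ratio simplifies to 1:1. One parent shows shrunken, so its genotype must be ss. A 1:1 offspring split requires the other parent to be heterozygous (Ss).
Parent genotypes: ss × Ss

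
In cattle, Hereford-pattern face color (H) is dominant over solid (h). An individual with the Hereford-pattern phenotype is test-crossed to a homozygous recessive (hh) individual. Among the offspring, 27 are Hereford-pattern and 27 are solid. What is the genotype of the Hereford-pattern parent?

Test cross: ? × hh
Offspring: 27 Hereford-pattern, 27 solid — approximately 1:1.
A 1:1 ratio in a test cross indicates the unknown parent is heterozygous (Hh).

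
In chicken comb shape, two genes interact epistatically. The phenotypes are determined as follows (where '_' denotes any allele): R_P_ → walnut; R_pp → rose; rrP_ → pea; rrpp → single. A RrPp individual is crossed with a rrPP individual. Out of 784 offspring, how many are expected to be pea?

Cross: RrPp × rrPP — consider each gene separately:
R gene: Rr × rr → 2 Rr, 2 rr → 2 R_ : 2 rr (out of 4)
P gene: Pp × PP → 2 PP, 2 Pp → 4 P_ (out of 4)
Genotype classes (out of 4 × 4 = 16): R_P_ = 2×4 = 8; rrP_ = 2×4 = 8
Apply the phenotype rules: R_P_ (8) → walnut; rrP_ (8) → pea
Phenotype counts (out of 16): 8 walnut, 8 pea
pea: 8 out of 16 → fraction 1/2
Expected count = 1/2 × 784 = 392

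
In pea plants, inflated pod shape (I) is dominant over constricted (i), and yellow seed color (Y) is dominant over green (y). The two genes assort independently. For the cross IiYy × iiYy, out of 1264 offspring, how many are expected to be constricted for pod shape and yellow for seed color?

Dihybrid cross IiYy × iiYy — consider each gene separately:
pod shape: Ii × ii → 2 Ii, 2 ii → 2 I_ : 2 ii (out of 4)
seed color: Yy × Yy → 1 YY, 2 Yy, 1 yy → 3 Y_ : 1 yy (out of 4)
Looking for: constricted (ii) and yellow (Y_)
P(constricted) = 2/4, P(yellow) = 3/4
P(both) = 2/4 × 3/4 = 6/16 = 3/8
Expected count = 3/8 × 1264 = 474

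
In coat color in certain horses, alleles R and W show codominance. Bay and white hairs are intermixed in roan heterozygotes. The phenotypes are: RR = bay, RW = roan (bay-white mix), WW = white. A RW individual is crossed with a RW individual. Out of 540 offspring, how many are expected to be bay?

Punnett square for RW × RW:
Offspring genotypes: 1 RR, 2 RW, 1 WW
Phenotype counts: 1 bay, 2 roan (bay-white mix), 1 white
bay: 1 out of 4 → fraction 1/4
Expected count = 1/4 × 540 = 135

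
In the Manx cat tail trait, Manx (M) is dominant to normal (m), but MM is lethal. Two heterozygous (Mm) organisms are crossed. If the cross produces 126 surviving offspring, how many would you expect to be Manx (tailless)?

Cross: Mm × Mm
Punnett square offspring (before lethality): 1 MM, 2 Mm, 1 mm
The MM genotype is lethal (embryos die); surviving offspring: 2 Mm, 1 mm
Manx (tailless): 2 out of 3 → fraction 2/3
Expected count = 2/3 × 126 = 84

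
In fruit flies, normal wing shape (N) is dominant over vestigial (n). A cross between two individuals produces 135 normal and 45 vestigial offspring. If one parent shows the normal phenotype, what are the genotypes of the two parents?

Observed offspring: 135 normal, 45 vestigial
The observed ratio simplifies to 3:1. Vestigial (nn) offspring appear, so each parent must contribute one n allele. The parent stated to show normal carries N, so it is Nn. The other parent is then either Nn or nn: Nn × nn would give a 1:1 split, whereas Nn × Nn gives 3:1 — matching the data. So both parents are heterozygous (Nn × Nn).
Parent genotypes: Nn × Nn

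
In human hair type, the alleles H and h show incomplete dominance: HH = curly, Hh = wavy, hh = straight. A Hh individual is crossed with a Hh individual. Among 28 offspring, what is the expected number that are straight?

Punnett square for Hh × Hh:
Offspring genotypes: 1 HH, 2 Hh, 1 hh
Phenotype counts: 1 curly, 2 wavy, 1 straight
straight: 1 out of 4 → fraction 1/4
Expected count = 1/4 × 28 = 7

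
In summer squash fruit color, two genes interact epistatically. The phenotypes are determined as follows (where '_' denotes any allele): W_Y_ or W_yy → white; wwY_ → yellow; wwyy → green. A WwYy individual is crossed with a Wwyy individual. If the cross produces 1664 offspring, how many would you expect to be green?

Cross: WwYy × Wwyy — consider each gene separately:
W gene: Ww × Ww → 1 WW, 2 Ww, 1 ww → 3 W_ : 1 ww (out of 4)
Y gene: Yy × yy → 2 Yy, 2 yy → 2 Y_ : 2 yy (out of 4)
Genotype classes (out of 4 × 4 = 16): W_Y_ = 3×2 = 6; W_yy = 3×2 = 6; wwY_ = 1×2 = 2; wwyy = 1×2 = 2
Apply the phenotype rules: W_Y_ (6) + W_yy (6) → white; wwY_ (2) → yellow; wwyy (2) → green
Phenotype counts (out of 16): 12 white, 2 yellow, 2 green
green: 2 out of 16 → fraction 1/8
Expected count = 1/8 × 1664 = 208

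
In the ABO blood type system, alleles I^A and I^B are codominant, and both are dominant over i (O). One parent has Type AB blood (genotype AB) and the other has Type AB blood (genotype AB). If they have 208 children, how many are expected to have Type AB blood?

Cross: AB × AB
Possible offspring genotypes: 1 AA, 2 AB, 1 BB
Blood type counts: 1 Type A, 2 Type AB, 1 Type B
Probability of Type AB: 2/4 = 1/2
Expected count = 1/2 × 208 = 104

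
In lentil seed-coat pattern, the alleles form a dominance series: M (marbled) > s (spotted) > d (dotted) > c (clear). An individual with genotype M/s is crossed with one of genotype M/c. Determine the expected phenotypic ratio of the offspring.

Cross: M/s × M/c
Allele dominance: M > s > d > c
Offspring genotypes: 1 M/M, 1 M/c, 1 M/s, 1 s/c
Phenotype counts: 3 marbled, 1 spotted
Ratio: 3 marbled : 1 spotted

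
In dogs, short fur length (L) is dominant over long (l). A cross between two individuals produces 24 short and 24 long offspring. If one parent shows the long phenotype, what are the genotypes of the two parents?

Observed offspring: 24 short, 24 long
The observed ratio simplifies to 1:1. One parent shows long, so its genotype must be ll. A 1:1 offspring split requires the other parent to be heterozygous (Ll).
Parent genotypes: ll × Ll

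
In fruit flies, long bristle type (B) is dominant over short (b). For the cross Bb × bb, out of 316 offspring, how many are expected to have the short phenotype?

Punnett square for Bb × bb:
Offspring genotypes: 2 Bb, 2 bb
Total offspring: 4
Count with target: 2
Probability: 2/4 = 1/2
Expected count = 1/2 × 316 = 158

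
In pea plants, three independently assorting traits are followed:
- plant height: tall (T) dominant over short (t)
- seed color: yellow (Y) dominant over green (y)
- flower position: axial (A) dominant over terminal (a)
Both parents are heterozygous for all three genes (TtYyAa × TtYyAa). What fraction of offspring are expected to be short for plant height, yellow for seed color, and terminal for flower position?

Trihybrid cross: TtYyAa × TtYyAa
Each trait segregates independently with a 3:1 phenotypic ratio, so each gene contributes 3/4 (dominant) or 1/4 (recessive).
Target: short (plant height), yellow (seed color), terminal (flower position)
Probability = product of independent per-trait probabilities
= 1/4 × 3/4 × 1/4 = 3/64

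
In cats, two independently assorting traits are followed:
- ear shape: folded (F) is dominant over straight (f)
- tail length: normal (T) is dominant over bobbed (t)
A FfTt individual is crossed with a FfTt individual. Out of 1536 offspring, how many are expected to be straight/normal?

Dihybrid cross FfTt × FfTt — consider each gene separately:
ear shape: Ff × Ff → 1 FF, 2 Ff, 1 ff → 3 F_ : 1 ff (out of 4)
tail length: Tt × Tt → 1 TT, 2 Tt, 1 tt → 3 T_ : 1 tt (out of 4)
Combine (counts out of 4 × 4 = 16): folded/normal (F_T_) = 3×3 = 9; folded/bobbed (F_tt) = 3×1 = 3; straight/normal (ffT_) = 1×3 = 3; straight/bobbed (fftt) = 1×1 = 1
Phenotype counts (out of 16): 9 folded/normal, 3 folded/bobbed, 3 straight/normal, 1 straight/bobbed
straight/normal: 3 out of 16 → fraction 3/16
Expected count = 3/16 × 1536 = 288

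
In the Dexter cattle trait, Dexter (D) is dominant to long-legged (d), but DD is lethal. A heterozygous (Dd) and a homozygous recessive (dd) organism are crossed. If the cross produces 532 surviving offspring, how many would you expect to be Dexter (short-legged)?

Cross: Dd × dd
Punnett square offspring (before lethality): 2 Dd, 2 dd
No DD offspring are produced in this cross.
Dexter (short-legged): 2 out of 4 → fraction 1/2
Expected count = 1/2 × 532 = 266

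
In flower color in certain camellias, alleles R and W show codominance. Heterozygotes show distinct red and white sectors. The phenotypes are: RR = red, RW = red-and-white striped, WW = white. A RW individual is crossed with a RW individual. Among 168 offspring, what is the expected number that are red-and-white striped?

Punnett square for RW × RW:
Offspring genotypes: 1 RR, 2 RW, 1 WW
Phenotype counts: 1 red, 2 red-and-white striped, 1 white
red-and-white striped: 2 out of 4 → fraction 1/2
Expected count = 1/2 × 168 = 84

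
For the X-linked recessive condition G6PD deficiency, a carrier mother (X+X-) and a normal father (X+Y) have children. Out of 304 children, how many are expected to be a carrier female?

Cross: X+X- × X+Y
Offspring: 1 X+X+, 1 X+Y, 1 X+X-, 1 X-Y
Probability of a carrier female: 1/4
Expected count = 1/4 × 304 = 76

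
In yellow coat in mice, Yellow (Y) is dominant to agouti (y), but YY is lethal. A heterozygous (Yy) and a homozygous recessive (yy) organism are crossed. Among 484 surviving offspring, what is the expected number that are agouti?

Cross: Yy × yy
Punnett square offspring (before lethality): 2 Yy, 2 yy
No YY offspring are produced in this cross.
agouti: 2 out of 4 → fraction 1/2
Expected count = 1/2 × 484 = 242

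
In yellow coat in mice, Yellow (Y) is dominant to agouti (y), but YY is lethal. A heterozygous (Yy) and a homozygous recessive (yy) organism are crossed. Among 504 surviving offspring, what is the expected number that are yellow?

Cross: Yy × yy
Punnett square offspring (before lethality): 2 Yy, 2 yy
No YY offspring are produced in this cross.
yellow: 2 out of 4 → fraction 1/2
Expected count = 1/2 × 504 = 252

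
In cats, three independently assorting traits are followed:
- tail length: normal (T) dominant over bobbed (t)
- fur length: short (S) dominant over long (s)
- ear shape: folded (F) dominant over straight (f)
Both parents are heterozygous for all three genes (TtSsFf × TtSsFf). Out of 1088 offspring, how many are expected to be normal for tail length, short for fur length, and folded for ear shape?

Trihybrid cross: TtSsFf × TtSsFf
Each trait segregates independently with a 3:1 phenotypic ratio, so each gene contributes 3/4 (dominant) or 1/4 (recessive).
Target: normal (tail length), short (fur length), folded (ear shape)
Probability = product of independent per-trait probabilities
= 3/4 × 3/4 × 3/4 = 27/64
Expected count = 27/64 × 1088 = 459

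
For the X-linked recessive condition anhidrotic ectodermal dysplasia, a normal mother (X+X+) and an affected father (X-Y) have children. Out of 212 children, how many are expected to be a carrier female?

Cross: X+X+ × X-Y
Offspring: 2 X+X-, 2 X+Y
Probability of a carrier female: 2/4 = 1/2
Expected count = 1/2 × 212 = 106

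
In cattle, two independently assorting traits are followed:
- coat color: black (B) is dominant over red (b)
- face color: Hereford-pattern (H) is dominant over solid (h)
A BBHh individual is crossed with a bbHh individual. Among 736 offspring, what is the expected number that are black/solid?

Dihybrid cross BBHh × bbHh — consider each gene separately:
coat color: BB × bb → 4 Bb → 4 B_ (out of 4)
face color: Hh × Hh → 1 HH, 2 Hh, 1 hh → 3 H_ : 1 hh (out of 4)
Combine (counts out of 4 × 4 = 16): black/Hereford-pattern (B_H_) = 4×3 = 12; black/solid (B_hh) = 4×1 = 4
Phenotype counts (out of 16): 12 black/Hereford-pattern, 4 black/solid
black/solid: 4 out of 16 → fraction 1/4
Expected count = 1/4 × 736 = 184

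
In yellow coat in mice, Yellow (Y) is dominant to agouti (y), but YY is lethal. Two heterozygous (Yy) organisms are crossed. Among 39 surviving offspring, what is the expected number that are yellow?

Cross: Yy × Yy
Punnett square offspring (before lethality): 1 YY, 2 Yy, 1 yy
The YY genotype is lethal (embryos die); surviving offspring: 2 Yy, 1 yy
yellow: 2 out of 3 → fraction 2/3
Expected count = 2/3 × 39 = 26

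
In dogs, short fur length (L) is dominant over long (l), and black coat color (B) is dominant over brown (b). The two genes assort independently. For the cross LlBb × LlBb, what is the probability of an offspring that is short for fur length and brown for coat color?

Dihybrid cross LlBb × LlBb — consider each gene separately:
fur length: Ll × Ll → 1 LL, 2 Ll, 1 ll → 3 L_ : 1 ll (out of 4)
coat color: Bb × Bb → 1 BB, 2 Bb, 1 bb → 3 B_ : 1 bb (out of 4)
Looking for: short (L_) and brown (bb)
P(short) = 3/4, P(brown) = 1/4
P(both) = 3/4 × 1/4 = 3/16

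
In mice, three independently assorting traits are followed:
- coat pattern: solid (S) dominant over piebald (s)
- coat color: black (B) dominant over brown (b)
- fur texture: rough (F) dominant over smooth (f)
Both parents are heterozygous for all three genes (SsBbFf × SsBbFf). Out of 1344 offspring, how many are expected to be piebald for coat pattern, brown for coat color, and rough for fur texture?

Trihybrid cross: SsBbFf × SsBbFf
Each trait segregates independently with a 3:1 phenotypic ratio, so each gene contributes 3/4 (dominant) or 1/4 (recessive).
Target: piebald (coat pattern), brown (coat color), rough (fur texture)
Probability = product of independent per-trait probabilities
= 1/4 × 1/4 × 3/4 = 3/64
Expected count = 3/64 × 1344 = 63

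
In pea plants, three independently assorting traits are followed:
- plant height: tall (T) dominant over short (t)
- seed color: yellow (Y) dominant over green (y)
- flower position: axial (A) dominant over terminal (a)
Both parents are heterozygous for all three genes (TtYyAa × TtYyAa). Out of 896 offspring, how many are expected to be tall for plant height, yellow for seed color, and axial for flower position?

Trihybrid cross: TtYyAa × TtYyAa
Each trait segregates independently with a 3:1 phenotypic ratio, so each gene contributes 3/4 (dominant) or 1/4 (recessive).
Target: tall (plant height), yellow (seed color), axial (flower position)
Probability = product of independent per-trait probabilities
= 3/4 × 3/4 × 3/4 = 27/64
Expected count = 27/64 × 896 = 378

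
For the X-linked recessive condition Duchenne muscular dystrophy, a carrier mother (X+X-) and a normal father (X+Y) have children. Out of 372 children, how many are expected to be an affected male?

Cross: X+X- × X+Y
Offspring: 1 X+X+, 1 X+Y, 1 X+X-, 1 X-Y
Probability of an affected male: 1/4
Expected count = 1/4 × 372 = 93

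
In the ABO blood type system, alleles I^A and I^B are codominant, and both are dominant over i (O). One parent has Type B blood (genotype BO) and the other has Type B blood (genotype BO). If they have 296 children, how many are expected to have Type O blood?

Cross: BO × BO
Possible offspring genotypes: 1 BB, 2 BO, 1 OO
Blood type counts: 3 Type B, 1 Type O
Probability of Type O: 1/4
Expected count = 1/4 × 296 = 74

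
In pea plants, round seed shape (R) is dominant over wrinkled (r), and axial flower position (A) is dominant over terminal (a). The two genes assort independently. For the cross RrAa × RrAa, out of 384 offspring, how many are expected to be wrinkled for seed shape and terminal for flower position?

Dihybrid cross RrAa × RrAa — consider each gene separately:
seed shape: Rr × Rr → 1 RR, 2 Rr, 1 rr → 3 R_ : 1 rr (out of 4)
flower position: Aa × Aa → 1 AA, 2 Aa, 1 aa → 3 A_ : 1 aa (out of 4)
Looking for: wrinkled (rr) and terminal (aa)
P(wrinkled) = 1/4, P(terminal) = 1/4
P(both) = 1/4 × 1/4 = 1/16
Expected count = 1/16 × 384 = 24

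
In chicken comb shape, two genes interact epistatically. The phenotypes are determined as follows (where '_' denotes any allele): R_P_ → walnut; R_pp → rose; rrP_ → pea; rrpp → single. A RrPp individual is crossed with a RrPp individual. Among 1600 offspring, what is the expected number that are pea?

Cross: RrPp × RrPp — consider each gene separately:
R gene: Rr × Rr → 1 RR, 2 Rr, 1 rr → 3 R_ : 1 rr (out of 4)
P gene: Pp × Pp → 1 PP, 2 Pp, 1 pp → 3 P_ : 1 pp (out of 4)
Genotype classes (out of 4 × 4 = 16): R_P_ = 3×3 = 9; R_pp = 3×1 = 3; rrP_ = 1×3 = 3; rrpp = 1×1 = 1
Apply the phenotype rules: R_P_ (9) → walnut; R_pp (3) → rose; rrP_ (3) → pea; rrpp (1) → single
Phenotype counts (out of 16): 9 walnut, 3 rose, 3 pea, 1 single
pea: 3 out of 16 → fraction 3/16
Expected count = 3/16 × 1600 = 300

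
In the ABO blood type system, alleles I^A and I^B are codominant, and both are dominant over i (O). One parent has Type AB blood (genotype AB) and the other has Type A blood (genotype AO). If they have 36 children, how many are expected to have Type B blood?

Cross: AB × AO
Possible offspring genotypes: 1 AA, 1 AO, 1 AB, 1 BO
Blood type counts: 2 Type A, 1 Type AB, 1 Type B
Probability of Type B: 1/4
Expected count = 1/4 × 36 = 9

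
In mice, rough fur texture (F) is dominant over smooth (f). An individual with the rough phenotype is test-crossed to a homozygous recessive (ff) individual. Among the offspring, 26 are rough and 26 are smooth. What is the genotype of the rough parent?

Test cross: ? × ff
Offspring: 26 rough, 26 smooth — approximately 1:1.
A 1:1 ratio in a test cross indicates the unknown parent is heterozygous (Ff).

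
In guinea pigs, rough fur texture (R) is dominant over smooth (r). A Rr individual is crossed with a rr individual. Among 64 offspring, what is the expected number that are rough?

Punnett square for Rr × rr:
Offspring genotypes: 2 Rr, 2 rr
rough: 2, smooth: 2
rough: 2 out of 4 → fraction 1/2
Expected count = 1/2 × 64 = 32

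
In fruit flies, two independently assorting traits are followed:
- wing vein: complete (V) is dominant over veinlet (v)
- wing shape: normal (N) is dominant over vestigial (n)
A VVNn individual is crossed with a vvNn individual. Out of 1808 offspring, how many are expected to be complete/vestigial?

Dihybrid cross VVNn × vvNn — consider each gene separately:
wing vein: VV × vv → 4 Vv → 4 V_ (out of 4)
wing shape: Nn × Nn → 1 NN, 2 Nn, 1 nn → 3 N_ : 1 nn (out of 4)
Combine (counts out of 4 × 4 = 16): complete/normal (V_N_) = 4×3 = 12; complete/vestigial (V_nn) = 4×1 = 4
Phenotype counts (out of 16): 12 complete/normal, 4 complete/vestigial
complete/vestigial: 4 out of 16 → fraction 1/4
Expected count = 1/4 × 1808 = 452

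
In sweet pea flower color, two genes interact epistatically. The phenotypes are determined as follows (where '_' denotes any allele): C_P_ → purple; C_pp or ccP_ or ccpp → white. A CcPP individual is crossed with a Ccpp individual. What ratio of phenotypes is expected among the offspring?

Cross: CcPP × Ccpp — consider each gene separately:
C gene: Cc × Cc → 1 CC, 2 Cc, 1 cc → 3 C_ : 1 cc (out of 4)
P gene: PP × pp → 4 Pp → 4 P_ (out of 4)
Genotype classes (out of 4 × 4 = 16): C_P_ = 3×4 = 12; ccP_ = 1×4 = 4
Apply the phenotype rules: C_P_ (12) → purple; ccP_ (4) → white
Phenotype counts (out of 16): 12 purple, 4 white
Ratio: 3 purple : 1 white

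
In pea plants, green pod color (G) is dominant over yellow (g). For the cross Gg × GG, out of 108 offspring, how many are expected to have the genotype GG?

Punnett square for Gg × GG:
Offspring genotypes: 2 GG, 2 Gg
Total offspring: 4
Count with target: 2
Probability: 2/4 = 1/2
Expected count = 1/2 × 108 = 54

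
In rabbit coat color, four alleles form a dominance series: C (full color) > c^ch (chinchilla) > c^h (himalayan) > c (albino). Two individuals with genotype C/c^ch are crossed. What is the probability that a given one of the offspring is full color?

Cross: C/c^ch × C/c^ch
Allele dominance: C > c^ch > c^h > c
Offspring genotypes: 1 C/C, 2 C/c^ch, 1 c^ch/c^ch
Phenotype counts: 3 full color, 1 chinchilla
full color: 3 out of 4
Probability: 3/4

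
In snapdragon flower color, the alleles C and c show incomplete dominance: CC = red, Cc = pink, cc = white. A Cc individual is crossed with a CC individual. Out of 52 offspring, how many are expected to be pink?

Punnett square for Cc × CC:
Offspring genotypes: 2 CC, 2 Cc
Phenotype counts: 2 red, 2 pink
pink: 2 out of 4 → fraction 1/2
Expected count = 1/2 × 52 = 26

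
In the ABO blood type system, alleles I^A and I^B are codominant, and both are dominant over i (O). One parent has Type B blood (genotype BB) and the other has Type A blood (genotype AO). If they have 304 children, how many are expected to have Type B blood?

Cross: BB × AO
Possible offspring genotypes: 2 AB, 2 BO
Blood type counts: 2 Type AB, 2 Type B
Probability of Type B: 2/4 = 1/2
Expected count = 1/2 × 304 = 152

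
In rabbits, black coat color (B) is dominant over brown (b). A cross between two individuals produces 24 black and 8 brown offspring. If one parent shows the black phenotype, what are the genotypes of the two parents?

Observed offspring: 24 black, 8 brown
The observed ratio simplifies to 3:1. Brown (bb) offspring appear, so each parent must contribute one b allele. The parent stated to show black carries B, so it is Bb. The other parent is then either Bb or bb: Bb × bb would give a 1:1 split, whereas Bb × Bb gives 3:1 — matching the data. So both parents are heterozygous (Bb × Bb).
Parent genotypes: Bb × Bb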